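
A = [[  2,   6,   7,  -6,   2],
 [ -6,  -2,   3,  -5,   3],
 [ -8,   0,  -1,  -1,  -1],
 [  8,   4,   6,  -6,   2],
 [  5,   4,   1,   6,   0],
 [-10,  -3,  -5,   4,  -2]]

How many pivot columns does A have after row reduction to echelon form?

4

Row reduce to echelon form.
R2 ← R2 + (3)·R1: [0, 16, 24, -23, 9]
R3 ← R3 + (4)·R1: [0, 24, 27, -25, 7]
R4 ← R4 − (4)·R1: [0, -20, -22, 18, -6]
R5 ← R5 − (5/2)·R1: [0, -11, -33/2, 21, -5]
R6 ← R6 + (5)·R1: [0, 27, 30, -26, 8]
R3 ← R3 − (3/2)·R2: [0, 0, -9, 19/2, -13/2]
R4 ← R4 + (5/4)·R2: [0, 0, 8, -43/4, 21/4]
R5 ← R5 + (11/16)·R2: [0, 0, 0, 83/16, 19/16]
R6 ← R6 − (27/16)·R2: [0, 0, -21/2, 205/16, -115/16]
R4 ← R4 + (8/9)·R3: [0, 0, 0, -83/36, -19/36]
R6 ← R6 − (7/6)·R3: [0, 0, 0, 83/48, 19/48]
R5 ← R5 + (9/4)·R4: [0, 0, 0, 0, 0]
R6 ← R6 + (3/4)·R4: [0, 0, 0, 0, 0]
Echelon form has 4 nonzero rows, so rank(A) = 4.
Each nonzero row contributes one pivot column: 4 pivot columns.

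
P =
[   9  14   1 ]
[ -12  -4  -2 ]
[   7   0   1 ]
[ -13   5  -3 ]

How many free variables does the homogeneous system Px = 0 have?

Row reduce to echelon form.
R2 ← R2 + (4/3)·R1: [0, 44/3, -2/3]
R3 ← R3 − (7/9)·R1: [0, -98/9, 2/9]
R4 ← R4 + (13/9)·R1: [0, 227/9, -14/9]
R3 ← R3 + (49/66)·R2: [0, 0, -3/11]
R4 ← R4 − (227/132)·R2: [0, 0, -9/22]
R4 ← R4 − (3/2)·R3: [0, 0, 0]
3 nonzero rows, so rank(P) = 3.
P has 3 columns; by rank–nullity, nullity = 3 − 3 = 0.

0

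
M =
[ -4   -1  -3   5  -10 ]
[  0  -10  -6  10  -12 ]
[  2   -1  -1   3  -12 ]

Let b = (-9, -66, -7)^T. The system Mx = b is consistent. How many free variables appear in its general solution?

Row reduce the augmented matrix [M | b].
R3 ← R3 + (1/2)·R1: [0, -3/2, -5/2, 11/2, -17, -23/2]
R3 ← R3 − (3/20)·R2: [0, 0, -8/5, 4, -76/5, -8/5]
The echelon form has 3 nonzero rows, and every pivot lies in the first 5 columns, so rank(M) = rank([M|b]) = 3.
The system is consistent.
Free variables = (unknowns) − (rank) = 5 − 3 = 2.

2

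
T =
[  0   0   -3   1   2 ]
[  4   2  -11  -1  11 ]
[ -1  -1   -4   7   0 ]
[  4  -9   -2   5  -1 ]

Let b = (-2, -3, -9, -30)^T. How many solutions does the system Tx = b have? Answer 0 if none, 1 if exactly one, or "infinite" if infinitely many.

infinite

Row reduce the augmented matrix [T | b].
Swap R1 ↔ R2
R3 ← R3 + (1/4)·R1: [0, -1/2, -27/4, 27/4, 11/4, -39/4]
R4 ← R4 − R1: [0, -11, 9, 6, -12, -27]
Swap R2 ↔ R3
R4 ← R4 − (22)·R2: [0, 0, 315/2, -285/2, -145/2, 375/2]
R4 ← R4 + (105/2)·R3: [0, 0, 0, -90, 65/2, 165/2]
The echelon form has 4 nonzero rows, and every pivot lies in the first 5 columns, so rank(T) = rank([T|b]) = 4.
The system is consistent.
rank = 4 < 5 unknowns, so there are infinitely many solutions.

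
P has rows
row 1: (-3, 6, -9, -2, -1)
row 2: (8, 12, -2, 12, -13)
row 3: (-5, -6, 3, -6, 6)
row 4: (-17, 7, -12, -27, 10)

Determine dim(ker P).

1

Row reduce to echelon form.
R2 ← R2 + (8/3)·R1: [0, 28, -26, 20/3, -47/3]
R3 ← R3 − (5/3)·R1: [0, -16, 18, -8/3, 23/3]
R4 ← R4 − (17/3)·R1: [0, -27, 39, -47/3, 47/3]
R3 ← R3 + (4/7)·R2: [0, 0, 22/7, 8/7, -9/7]
R4 ← R4 + (27/28)·R2: [0, 0, 195/14, -194/21, 47/84]
R4 ← R4 − (195/44)·R3: [0, 0, 0, -472/33, 413/66]
4 nonzero rows, so rank(P) = 4.
P has 5 columns; by rank–nullity, nullity = 5 − 4 = 1.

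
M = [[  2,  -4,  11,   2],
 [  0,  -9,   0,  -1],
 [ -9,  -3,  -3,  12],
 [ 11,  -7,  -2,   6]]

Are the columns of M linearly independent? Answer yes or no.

yes

Row reduce M to echelon form.
R3 ← R3 + (9/2)·R1: [0, -21, 93/2, 21]
R4 ← R4 − (11/2)·R1: [0, 15, -125/2, -5]
R3 ← R3 − (7/3)·R2: [0, 0, 93/2, 70/3]
R4 ← R4 + (5/3)·R2: [0, 0, -125/2, -20/3]
R4 ← R4 + (125/93)·R3: [0, 0, 0, 6890/279]
4 pivots among 4 columns.
Every column is a pivot column, so the columns are linearly independent.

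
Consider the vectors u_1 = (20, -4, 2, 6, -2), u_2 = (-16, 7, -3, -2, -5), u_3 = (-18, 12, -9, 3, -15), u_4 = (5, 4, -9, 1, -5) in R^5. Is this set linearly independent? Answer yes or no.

Form the matrix with these vectors as rows and row reduce.
R2 ← R2 + (4/5)·R1: [0, 19/5, -7/5, 14/5, -33/5]
R3 ← R3 + (9/10)·R1: [0, 42/5, -36/5, 42/5, -84/5]
R4 ← R4 − (1/4)·R1: [0, 5, -19/2, -1/2, -9/2]
R3 ← R3 − (42/19)·R2: [0, 0, -78/19, 42/19, -42/19]
R4 ← R4 − (25/19)·R2: [0, 0, -291/38, -159/38, 159/38]
R4 ← R4 − (97/52)·R3: [0, 0, 0, -108/13, 108/13]
4 nonzero rows, so the 4 vectors span a space of dimension 4.
Since 4 = 4, the vectors are linearly independent.

yes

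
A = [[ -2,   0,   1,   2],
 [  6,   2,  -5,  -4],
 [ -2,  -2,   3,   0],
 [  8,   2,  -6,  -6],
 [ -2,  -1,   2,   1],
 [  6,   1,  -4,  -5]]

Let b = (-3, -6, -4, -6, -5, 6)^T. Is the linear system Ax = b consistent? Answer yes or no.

Row reduce the augmented matrix [A | b].
R2 ← R2 + (3)·R1: [0, 2, -2, 2, -15]
R3 ← R3 − R1: [0, -2, 2, -2, -1]
R4 ← R4 + (4)·R1: [0, 2, -2, 2, -18]
R5 ← R5 − R1: [0, -1, 1, -1, -2]
R6 ← R6 + (3)·R1: [0, 1, -1, 1, -3]
R3 ← R3 + R2: [0, 0, 0, 0, -16]
R4 ← R4 − R2: [0, 0, 0, 0, -3]
R5 ← R5 + (1/2)·R2: [0, 0, 0, 0, -19/2]
R6 ← R6 − (1/2)·R2: [0, 0, 0, 0, 9/2]
R4 ← R4 − (3/16)·R3: [0, 0, 0, 0, 0]
R5 ← R5 − (19/32)·R3: [0, 0, 0, 0, 0]
R6 ← R6 + (9/32)·R3: [0, 0, 0, 0, 0]
The echelon form has 3 nonzero rows; the last pivot sits in the augmented column, so rank(A) = 2 but rank([A|b]) = 3.
Since the ranks differ, the system is inconsistent.

no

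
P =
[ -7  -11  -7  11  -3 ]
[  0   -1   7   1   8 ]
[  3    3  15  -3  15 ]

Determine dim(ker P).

3

Row reduce to echelon form.
R3 ← R3 + (3/7)·R1: [0, -12/7, 12, 12/7, 96/7]
R3 ← R3 − (12/7)·R2: [0, 0, 0, 0, 0]
2 nonzero rows, so rank(P) = 2.
P has 5 columns; by rank–nullity, nullity = 5 − 2 = 3.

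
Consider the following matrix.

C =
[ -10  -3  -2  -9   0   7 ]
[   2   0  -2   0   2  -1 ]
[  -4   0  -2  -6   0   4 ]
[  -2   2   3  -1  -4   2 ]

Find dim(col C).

3

Row reduce to echelon form.
R2 ← R2 + (1/5)·R1: [0, -3/5, -12/5, -9/5, 2, 2/5]
R3 ← R3 − (2/5)·R1: [0, 6/5, -6/5, -12/5, 0, 6/5]
R4 ← R4 − (1/5)·R1: [0, 13/5, 17/5, 4/5, -4, 3/5]
R3 ← R3 + (2)·R2: [0, 0, -6, -6, 4, 2]
R4 ← R4 + (13/3)·R2: [0, 0, -7, -7, 14/3, 7/3]
R4 ← R4 − (7/6)·R3: [0, 0, 0, 0, 0, 0]
Echelon form has 3 nonzero rows, so rank(C) = 3.
The column space has dimension equal to the rank: 3.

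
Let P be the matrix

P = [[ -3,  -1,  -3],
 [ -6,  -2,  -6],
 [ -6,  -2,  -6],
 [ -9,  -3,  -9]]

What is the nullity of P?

Row reduce to echelon form.
R2 ← R2 − (2)·R1: [0, 0, 0]
R3 ← R3 − (2)·R1: [0, 0, 0]
R4 ← R4 − (3)·R1: [0, 0, 0]
1 nonzero row, so rank(P) = 1.
P has 3 columns; by rank–nullity, nullity = 3 − 1 = 2.

2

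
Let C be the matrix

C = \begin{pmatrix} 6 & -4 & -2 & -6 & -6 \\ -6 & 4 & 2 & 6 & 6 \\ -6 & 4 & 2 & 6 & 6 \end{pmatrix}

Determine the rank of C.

1

Row reduce to echelon form.
R2 ← R2 + R1: [0, 0, 0, 0, 0]
R3 ← R3 + R1: [0, 0, 0, 0, 0]
Echelon form has 1 nonzero row, so rank(C) = 1.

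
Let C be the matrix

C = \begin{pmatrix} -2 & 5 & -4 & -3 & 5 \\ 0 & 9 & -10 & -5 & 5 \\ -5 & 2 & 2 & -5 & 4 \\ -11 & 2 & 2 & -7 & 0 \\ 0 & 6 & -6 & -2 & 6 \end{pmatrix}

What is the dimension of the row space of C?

Row reduce to echelon form.
R3 ← R3 − (5/2)·R1: [0, -21/2, 12, 5/2, -17/2]
R4 ← R4 − (11/2)·R1: [0, -51/2, 24, 19/2, -55/2]
R3 ← R3 + (7/6)·R2: [0, 0, 1/3, -10/3, -8/3]
R4 ← R4 + (17/6)·R2: [0, 0, -13/3, -14/3, -40/3]
R5 ← R5 − (2/3)·R2: [0, 0, 2/3, 4/3, 8/3]
R4 ← R4 + (13)·R3: [0, 0, 0, -48, -48]
R5 ← R5 − (2)·R3: [0, 0, 0, 8, 8]
R5 ← R5 + (1/6)·R4: [0, 0, 0, 0, 0]
Echelon form has 4 nonzero rows, so rank(C) = 4.
The row space has dimension equal to the rank: 4.

4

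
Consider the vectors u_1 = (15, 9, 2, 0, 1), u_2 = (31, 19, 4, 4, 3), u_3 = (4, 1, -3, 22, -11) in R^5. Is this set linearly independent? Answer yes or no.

yes

Form the matrix with these vectors as rows and row reduce.
R2 ← R2 − (31/15)·R1: [0, 2/5, -2/15, 4, 14/15]
R3 ← R3 − (4/15)·R1: [0, -7/5, -53/15, 22, -169/15]
R3 ← R3 + (7/2)·R2: [0, 0, -4, 36, -8]
3 nonzero rows, so the 3 vectors span a space of dimension 3.
Since 3 = 3, the vectors are linearly independent.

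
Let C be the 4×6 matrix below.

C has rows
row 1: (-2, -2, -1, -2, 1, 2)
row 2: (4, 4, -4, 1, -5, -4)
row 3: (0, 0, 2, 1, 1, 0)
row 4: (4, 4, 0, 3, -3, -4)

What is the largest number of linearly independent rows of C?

2

Row reduce to echelon form.
R2 ← R2 + (2)·R1: [0, 0, -6, -3, -3, 0]
R4 ← R4 + (2)·R1: [0, 0, -2, -1, -1, 0]
R3 ← R3 + (1/3)·R2: [0, 0, 0, 0, 0, 0]
R4 ← R4 − (1/3)·R2: [0, 0, 0, 0, 0, 0]
Echelon form has 2 nonzero rows, so rank(C) = 2.
The rank gives the maximum number of linearly independent rows: 2.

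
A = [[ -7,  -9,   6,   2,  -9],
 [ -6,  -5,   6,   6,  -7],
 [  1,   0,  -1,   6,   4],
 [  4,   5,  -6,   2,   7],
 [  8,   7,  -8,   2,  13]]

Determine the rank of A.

4

Row reduce to echelon form.
R2 ← R2 − (6/7)·R1: [0, 19/7, 6/7, 30/7, 5/7]
R3 ← R3 + (1/7)·R1: [0, -9/7, -1/7, 44/7, 19/7]
R4 ← R4 + (4/7)·R1: [0, -1/7, -18/7, 22/7, 13/7]
R5 ← R5 + (8/7)·R1: [0, -23/7, -8/7, 30/7, 19/7]
R3 ← R3 + (9/19)·R2: [0, 0, 5/19, 158/19, 58/19]
R4 ← R4 + (1/19)·R2: [0, 0, -48/19, 64/19, 36/19]
R5 ← R5 + (23/19)·R2: [0, 0, -2/19, 180/19, 68/19]
R4 ← R4 + (48/5)·R3: [0, 0, 0, 416/5, 156/5]
R5 ← R5 + (2/5)·R3: [0, 0, 0, 64/5, 24/5]
R5 ← R5 − (2/13)·R4: [0, 0, 0, 0, 0]
Echelon form has 4 nonzero rows, so rank(A) = 4.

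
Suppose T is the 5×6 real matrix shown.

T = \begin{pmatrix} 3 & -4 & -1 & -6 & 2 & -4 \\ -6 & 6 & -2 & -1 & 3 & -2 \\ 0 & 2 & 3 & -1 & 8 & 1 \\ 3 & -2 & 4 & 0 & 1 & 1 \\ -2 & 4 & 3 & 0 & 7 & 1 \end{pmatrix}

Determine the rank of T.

4

Row reduce to echelon form.
R2 ← R2 + (2)·R1: [0, -2, -4, -13, 7, -10]
R4 ← R4 − R1: [0, 2, 5, 6, -1, 5]
R5 ← R5 + (2/3)·R1: [0, 4/3, 7/3, -4, 25/3, -5/3]
R3 ← R3 + R2: [0, 0, -1, -14, 15, -9]
R4 ← R4 + R2: [0, 0, 1, -7, 6, -5]
R5 ← R5 + (2/3)·R2: [0, 0, -1/3, -38/3, 13, -25/3]
R4 ← R4 + R3: [0, 0, 0, -21, 21, -14]
R5 ← R5 − (1/3)·R3: [0, 0, 0, -8, 8, -16/3]
R5 ← R5 − (8/21)·R4: [0, 0, 0, 0, 0, 0]
Echelon form has 4 nonzero rows, so rank(T) = 4.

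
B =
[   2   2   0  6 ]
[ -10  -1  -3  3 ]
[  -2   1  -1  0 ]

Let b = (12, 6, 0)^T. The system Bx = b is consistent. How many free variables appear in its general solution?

Row reduce the augmented matrix [B | b].
R2 ← R2 + (5)·R1: [0, 9, -3, 33, 66]
R3 ← R3 + R1: [0, 3, -1, 6, 12]
R3 ← R3 − (1/3)·R2: [0, 0, 0, -5, -10]
The echelon form has 3 nonzero rows, and every pivot lies in the first 4 columns, so rank(B) = rank([B|b]) = 3.
The system is consistent.
Free variables = (unknowns) − (rank) = 4 − 3 = 1.

1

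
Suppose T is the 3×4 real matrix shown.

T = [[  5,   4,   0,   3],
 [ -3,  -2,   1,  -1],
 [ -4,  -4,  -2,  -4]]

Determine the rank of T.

Row reduce to echelon form.
R2 ← R2 + (3/5)·R1: [0, 2/5, 1, 4/5]
R3 ← R3 + (4/5)·R1: [0, -4/5, -2, -8/5]
R3 ← R3 + (2)·R2: [0, 0, 0, 0]
Echelon form has 2 nonzero rows, so rank(T) = 2.

2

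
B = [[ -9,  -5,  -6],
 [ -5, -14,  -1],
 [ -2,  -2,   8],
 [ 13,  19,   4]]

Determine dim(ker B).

Row reduce to echelon form.
R2 ← R2 − (5/9)·R1: [0, -101/9, 7/3]
R3 ← R3 − (2/9)·R1: [0, -8/9, 28/3]
R4 ← R4 + (13/9)·R1: [0, 106/9, -14/3]
R3 ← R3 − (8/101)·R2: [0, 0, 924/101]
R4 ← R4 + (106/101)·R2: [0, 0, -224/101]
R4 ← R4 + (8/33)·R3: [0, 0, 0]
3 nonzero rows, so rank(B) = 3.
B has 3 columns; by rank–nullity, nullity = 3 − 3 = 0.

0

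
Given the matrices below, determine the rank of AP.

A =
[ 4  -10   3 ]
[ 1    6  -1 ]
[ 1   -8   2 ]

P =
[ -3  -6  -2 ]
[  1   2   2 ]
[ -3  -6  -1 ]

First compute AP:
[[-31, -62, -31],
 [  6,  12,  11],
 [-17, -34, -20]]
Now row reduce the product.
R2 ← R2 + (6/31)·R1: [0, 0, 5]
R3 ← R3 − (17/31)·R1: [0, 0, -3]
R3 ← R3 + (3/5)·R2: [0, 0, 0]
2 nonzero rows, so rank(AP) = 2.

2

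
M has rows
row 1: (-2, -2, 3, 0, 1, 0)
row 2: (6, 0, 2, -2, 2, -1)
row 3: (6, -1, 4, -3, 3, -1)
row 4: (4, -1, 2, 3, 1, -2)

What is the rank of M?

3

Row reduce to echelon form.
R2 ← R2 + (3)·R1: [0, -6, 11, -2, 5, -1]
R3 ← R3 + (3)·R1: [0, -7, 13, -3, 6, -1]
R4 ← R4 + (2)·R1: [0, -5, 8, 3, 3, -2]
R3 ← R3 − (7/6)·R2: [0, 0, 1/6, -2/3, 1/6, 1/6]
R4 ← R4 − (5/6)·R2: [0, 0, -7/6, 14/3, -7/6, -7/6]
R4 ← R4 + (7)·R3: [0, 0, 0, 0, 0, 0]
Echelon form has 3 nonzero rows, so rank(M) = 3.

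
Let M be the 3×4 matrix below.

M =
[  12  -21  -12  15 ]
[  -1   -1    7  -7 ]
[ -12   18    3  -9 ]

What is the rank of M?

Row reduce to echelon form.
R2 ← R2 + (1/12)·R1: [0, -11/4, 6, -23/4]
R3 ← R3 + R1: [0, -3, -9, 6]
R3 ← R3 − (12/11)·R2: [0, 0, -171/11, 135/11]
Echelon form has 3 nonzero rows, so rank(M) = 3.

3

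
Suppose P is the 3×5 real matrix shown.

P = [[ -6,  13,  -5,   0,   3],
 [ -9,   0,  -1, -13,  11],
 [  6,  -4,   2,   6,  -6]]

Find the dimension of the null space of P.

3

Row reduce to echelon form.
R2 ← R2 − (3/2)·R1: [0, -39/2, 13/2, -13, 13/2]
R3 ← R3 + R1: [0, 9, -3, 6, -3]
R3 ← R3 + (6/13)·R2: [0, 0, 0, 0, 0]
2 nonzero rows, so rank(P) = 2.
P has 5 columns; by rank–nullity, nullity = 5 − 2 = 3.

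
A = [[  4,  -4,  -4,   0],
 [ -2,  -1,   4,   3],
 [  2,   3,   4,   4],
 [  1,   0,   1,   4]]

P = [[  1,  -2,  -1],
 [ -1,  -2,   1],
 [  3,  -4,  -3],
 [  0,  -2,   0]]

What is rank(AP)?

First compute AP:
[[ -4,  16,   4],
 [ 11, -16, -11],
 [ 11, -34, -11],
 [  4, -14,  -4]]
Now row reduce the product.
R2 ← R2 + (11/4)·R1: [0, 28, 0]
R3 ← R3 + (11/4)·R1: [0, 10, 0]
R4 ← R4 + R1: [0, 2, 0]
R3 ← R3 − (5/14)·R2: [0, 0, 0]
R4 ← R4 − (1/14)·R2: [0, 0, 0]
2 nonzero rows, so rank(AP) = 2.

2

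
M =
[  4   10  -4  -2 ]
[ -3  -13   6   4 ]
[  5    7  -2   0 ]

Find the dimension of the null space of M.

Row reduce to echelon form.
R2 ← R2 + (3/4)·R1: [0, -11/2, 3, 5/2]
R3 ← R3 − (5/4)·R1: [0, -11/2, 3, 5/2]
R3 ← R3 − R2: [0, 0, 0, 0]
2 nonzero rows, so rank(M) = 2.
M has 4 columns; by rank–nullity, nullity = 4 − 2 = 2.

2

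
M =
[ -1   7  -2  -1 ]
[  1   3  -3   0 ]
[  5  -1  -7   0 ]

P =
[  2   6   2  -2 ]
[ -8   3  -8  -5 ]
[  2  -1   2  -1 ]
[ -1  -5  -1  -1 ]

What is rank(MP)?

First compute MP:
[[-61,  22, -61, -30],
 [-28,  18, -28, -14],
 [  4,  34,   4,   2]]
Now row reduce the product.
R2 ← R2 − (28/61)·R1: [0, 482/61, 0, -14/61]
R3 ← R3 + (4/61)·R1: [0, 2162/61, 0, 2/61]
R3 ← R3 − (1081/241)·R2: [0, 0, 0, 256/241]
3 nonzero rows, so rank(MP) = 3.

3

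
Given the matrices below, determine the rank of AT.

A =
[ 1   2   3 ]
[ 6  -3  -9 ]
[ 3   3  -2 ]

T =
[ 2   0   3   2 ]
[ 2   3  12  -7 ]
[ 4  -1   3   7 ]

2

First compute AT:
[[ 18,   3,  36,   9],
 [-30,   0, -45, -30],
 [  4,  11,  39, -29]]
Now row reduce the product.
R2 ← R2 + (5/3)·R1: [0, 5, 15, -15]
R3 ← R3 − (2/9)·R1: [0, 31/3, 31, -31]
R3 ← R3 − (31/15)·R2: [0, 0, 0, 0]
2 nonzero rows, so rank(AT) = 2.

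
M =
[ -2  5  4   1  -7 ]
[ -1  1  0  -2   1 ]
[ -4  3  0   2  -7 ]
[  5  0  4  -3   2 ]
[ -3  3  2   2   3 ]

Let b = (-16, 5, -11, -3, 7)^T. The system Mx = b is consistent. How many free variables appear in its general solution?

0

Row reduce the augmented matrix [M | b].
R2 ← R2 − (1/2)·R1: [0, -3/2, -2, -5/2, 9/2, 13]
R3 ← R3 − (2)·R1: [0, -7, -8, 0, 7, 21]
R4 ← R4 + (5/2)·R1: [0, 25/2, 14, -1/2, -31/2, -43]
R5 ← R5 − (3/2)·R1: [0, -9/2, -4, 1/2, 27/2, 31]
R3 ← R3 − (14/3)·R2: [0, 0, 4/3, 35/3, -14, -119/3]
R4 ← R4 + (25/3)·R2: [0, 0, -8/3, -64/3, 22, 196/3]
R5 ← R5 − (3)·R2: [0, 0, 2, 8, 0, -8]
R4 ← R4 + (2)·R3: [0, 0, 0, 2, -6, -14]
R5 ← R5 − (3/2)·R3: [0, 0, 0, -19/2, 21, 103/2]
R5 ← R5 + (19/4)·R4: [0, 0, 0, 0, -15/2, -15]
The echelon form has 5 nonzero rows, and every pivot lies in the first 5 columns, so rank(M) = rank([M|b]) = 5.
The system is consistent.
Free variables = (unknowns) − (rank) = 5 − 5 = 0.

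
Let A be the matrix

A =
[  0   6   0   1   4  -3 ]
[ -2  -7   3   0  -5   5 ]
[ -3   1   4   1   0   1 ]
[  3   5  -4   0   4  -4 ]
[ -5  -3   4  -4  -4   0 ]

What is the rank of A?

Row reduce to echelon form.
Swap R1 ↔ R2
R3 ← R3 − (3/2)·R1: [0, 23/2, -1/2, 1, 15/2, -13/2]
R4 ← R4 + (3/2)·R1: [0, -11/2, 1/2, 0, -7/2, 7/2]
R5 ← R5 − (5/2)·R1: [0, 29/2, -7/2, -4, 17/2, -25/2]
R3 ← R3 − (23/12)·R2: [0, 0, -1/2, -11/12, -1/6, -3/4]
R4 ← R4 + (11/12)·R2: [0, 0, 1/2, 11/12, 1/6, 3/4]
R5 ← R5 − (29/12)·R2: [0, 0, -7/2, -77/12, -7/6, -21/4]
R4 ← R4 + R3: [0, 0, 0, 0, 0, 0]
R5 ← R5 − (7)·R3: [0, 0, 0, 0, 0, 0]
Echelon form has 3 nonzero rows, so rank(A) = 3.

3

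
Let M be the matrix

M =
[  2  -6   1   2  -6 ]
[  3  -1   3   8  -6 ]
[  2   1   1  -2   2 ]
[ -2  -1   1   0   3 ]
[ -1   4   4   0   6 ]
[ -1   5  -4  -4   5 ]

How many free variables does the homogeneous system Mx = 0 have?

0

Row reduce to echelon form.
R2 ← R2 − (3/2)·R1: [0, 8, 3/2, 5, 3]
R3 ← R3 − R1: [0, 7, 0, -4, 8]
R4 ← R4 + R1: [0, -7, 2, 2, -3]
R5 ← R5 + (1/2)·R1: [0, 1, 9/2, 1, 3]
R6 ← R6 + (1/2)·R1: [0, 2, -7/2, -3, 2]
R3 ← R3 − (7/8)·R2: [0, 0, -21/16, -67/8, 43/8]
R4 ← R4 + (7/8)·R2: [0, 0, 53/16, 51/8, -3/8]
R5 ← R5 − (1/8)·R2: [0, 0, 69/16, 3/8, 21/8]
R6 ← R6 − (1/4)·R2: [0, 0, -31/8, -17/4, 5/4]
R4 ← R4 + (53/21)·R3: [0, 0, 0, -310/21, 277/21]
R5 ← R5 + (23/7)·R3: [0, 0, 0, -190/7, 142/7]
R6 ← R6 − (62/21)·R3: [0, 0, 0, 430/21, -307/21]
R5 ← R5 − (57/31)·R4: [0, 0, 0, 0, -123/31]
R6 ← R6 + (43/31)·R4: [0, 0, 0, 0, 114/31]
R6 ← R6 + (38/41)·R5: [0, 0, 0, 0, 0]
5 nonzero rows, so rank(M) = 5.
M has 5 columns; by rank–nullity, nullity = 5 − 5 = 0.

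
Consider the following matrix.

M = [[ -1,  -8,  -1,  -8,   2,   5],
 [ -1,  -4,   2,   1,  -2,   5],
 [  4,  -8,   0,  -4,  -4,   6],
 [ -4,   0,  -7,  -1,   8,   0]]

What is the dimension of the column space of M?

Row reduce to echelon form.
R2 ← R2 − R1: [0, 4, 3, 9, -4, 0]
R3 ← R3 + (4)·R1: [0, -40, -4, -36, 4, 26]
R4 ← R4 − (4)·R1: [0, 32, -3, 31, 0, -20]
R3 ← R3 + (10)·R2: [0, 0, 26, 54, -36, 26]
R4 ← R4 − (8)·R2: [0, 0, -27, -41, 32, -20]
R4 ← R4 + (27/26)·R3: [0, 0, 0, 196/13, -70/13, 7]
Echelon form has 4 nonzero rows, so rank(M) = 4.
The column space has dimension equal to the rank: 4.

4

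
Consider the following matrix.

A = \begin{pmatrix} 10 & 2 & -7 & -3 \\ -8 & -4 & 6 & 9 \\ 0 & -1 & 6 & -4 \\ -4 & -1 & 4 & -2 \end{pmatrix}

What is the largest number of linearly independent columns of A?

Row reduce to echelon form.
R2 ← R2 + (4/5)·R1: [0, -12/5, 2/5, 33/5]
R4 ← R4 + (2/5)·R1: [0, -1/5, 6/5, -16/5]
R3 ← R3 − (5/12)·R2: [0, 0, 35/6, -27/4]
R4 ← R4 − (1/12)·R2: [0, 0, 7/6, -15/4]
R4 ← R4 − (1/5)·R3: [0, 0, 0, -12/5]
Echelon form has 4 nonzero rows, so rank(A) = 4.
The rank gives the maximum number of linearly independent columns: 4.

4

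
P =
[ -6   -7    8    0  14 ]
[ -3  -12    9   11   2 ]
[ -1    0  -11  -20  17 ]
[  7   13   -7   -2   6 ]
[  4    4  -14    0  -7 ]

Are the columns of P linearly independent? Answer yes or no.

Row reduce P to echelon form.
R2 ← R2 − (1/2)·R1: [0, -17/2, 5, 11, -5]
R3 ← R3 − (1/6)·R1: [0, 7/6, -37/3, -20, 44/3]
R4 ← R4 + (7/6)·R1: [0, 29/6, 7/3, -2, 67/3]
R5 ← R5 + (2/3)·R1: [0, -2/3, -26/3, 0, 7/3]
R3 ← R3 + (7/51)·R2: [0, 0, -198/17, -943/51, 713/51]
R4 ← R4 + (29/51)·R2: [0, 0, 88/17, 217/51, 994/51]
R5 ← R5 − (4/51)·R2: [0, 0, -154/17, -44/51, 139/51]
R4 ← R4 + (4/9)·R3: [0, 0, 0, -107/27, 694/27]
R5 ← R5 − (7/9)·R3: [0, 0, 0, 365/27, -220/27]
R5 ← R5 + (365/107)·R4: [0, 0, 0, 0, 8510/107]
5 pivots among 5 columns.
Every column is a pivot column, so the columns are linearly independent.

yes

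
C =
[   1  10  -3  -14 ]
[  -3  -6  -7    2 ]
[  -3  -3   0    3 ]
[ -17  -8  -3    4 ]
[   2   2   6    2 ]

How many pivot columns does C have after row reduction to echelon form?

Row reduce to echelon form.
R2 ← R2 + (3)·R1: [0, 24, -16, -40]
R3 ← R3 + (3)·R1: [0, 27, -9, -39]
R4 ← R4 + (17)·R1: [0, 162, -54, -234]
R5 ← R5 − (2)·R1: [0, -18, 12, 30]
R3 ← R3 − (9/8)·R2: [0, 0, 9, 6]
R4 ← R4 − (27/4)·R2: [0, 0, 54, 36]
R5 ← R5 + (3/4)·R2: [0, 0, 0, 0]
R4 ← R4 − (6)·R3: [0, 0, 0, 0]
Echelon form has 3 nonzero rows, so rank(C) = 3.
Each nonzero row contributes one pivot column: 3 pivot columns.

3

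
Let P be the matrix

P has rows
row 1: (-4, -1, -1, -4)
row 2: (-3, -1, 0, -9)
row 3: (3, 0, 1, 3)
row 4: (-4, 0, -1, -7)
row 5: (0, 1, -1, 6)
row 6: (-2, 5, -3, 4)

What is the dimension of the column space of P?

Row reduce to echelon form.
R2 ← R2 − (3/4)·R1: [0, -1/4, 3/4, -6]
R3 ← R3 + (3/4)·R1: [0, -3/4, 1/4, 0]
R4 ← R4 − R1: [0, 1, 0, -3]
R6 ← R6 − (1/2)·R1: [0, 11/2, -5/2, 6]
R3 ← R3 − (3)·R2: [0, 0, -2, 18]
R4 ← R4 + (4)·R2: [0, 0, 3, -27]
R5 ← R5 + (4)·R2: [0, 0, 2, -18]
R6 ← R6 + (22)·R2: [0, 0, 14, -126]
R4 ← R4 + (3/2)·R3: [0, 0, 0, 0]
R5 ← R5 + R3: [0, 0, 0, 0]
R6 ← R6 + (7)·R3: [0, 0, 0, 0]
Echelon form has 3 nonzero rows, so rank(P) = 3.
The column space has dimension equal to the rank: 3.

3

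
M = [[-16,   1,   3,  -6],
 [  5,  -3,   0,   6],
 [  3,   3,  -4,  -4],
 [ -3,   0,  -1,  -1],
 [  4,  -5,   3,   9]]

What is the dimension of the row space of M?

3

Row reduce to echelon form.
R2 ← R2 + (5/16)·R1: [0, -43/16, 15/16, 33/8]
R3 ← R3 + (3/16)·R1: [0, 51/16, -55/16, -41/8]
R4 ← R4 − (3/16)·R1: [0, -3/16, -25/16, 1/8]
R5 ← R5 + (1/4)·R1: [0, -19/4, 15/4, 15/2]
R3 ← R3 + (51/43)·R2: [0, 0, -100/43, -10/43]
R4 ← R4 − (3/43)·R2: [0, 0, -70/43, -7/43]
R5 ← R5 − (76/43)·R2: [0, 0, 90/43, 9/43]
R4 ← R4 − (7/10)·R3: [0, 0, 0, 0]
R5 ← R5 + (9/10)·R3: [0, 0, 0, 0]
Echelon form has 3 nonzero rows, so rank(M) = 3.
The row space has dimension equal to the rank: 3.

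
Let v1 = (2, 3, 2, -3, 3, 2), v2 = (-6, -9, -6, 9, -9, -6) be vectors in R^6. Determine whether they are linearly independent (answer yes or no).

Form the matrix with these vectors as rows and row reduce.
R2 ← R2 + (3)·R1: [0, 0, 0, 0, 0, 0]
1 nonzero row, so the 2 vectors span a space of dimension 1.
Since 1 < 2, the vectors are linearly dependent.

no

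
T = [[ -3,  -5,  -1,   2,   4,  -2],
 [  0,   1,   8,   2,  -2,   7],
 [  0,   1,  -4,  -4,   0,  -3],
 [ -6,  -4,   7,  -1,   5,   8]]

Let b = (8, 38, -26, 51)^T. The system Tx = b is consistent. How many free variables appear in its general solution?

2

Row reduce the augmented matrix [T | b].
R4 ← R4 − (2)·R1: [0, 6, 9, -5, -3, 12, 35]
R3 ← R3 − R2: [0, 0, -12, -6, 2, -10, -64]
R4 ← R4 − (6)·R2: [0, 0, -39, -17, 9, -30, -193]
R4 ← R4 − (13/4)·R3: [0, 0, 0, 5/2, 5/2, 5/2, 15]
The echelon form has 4 nonzero rows, and every pivot lies in the first 6 columns, so rank(T) = rank([T|b]) = 4.
The system is consistent.
Free variables = (unknowns) − (rank) = 6 − 4 = 2.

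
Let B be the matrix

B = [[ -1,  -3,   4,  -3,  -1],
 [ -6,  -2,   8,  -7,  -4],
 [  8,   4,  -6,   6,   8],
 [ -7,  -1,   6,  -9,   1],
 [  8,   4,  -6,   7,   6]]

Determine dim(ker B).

Row reduce to echelon form.
R2 ← R2 − (6)·R1: [0, 16, -16, 11, 2]
R3 ← R3 + (8)·R1: [0, -20, 26, -18, 0]
R4 ← R4 − (7)·R1: [0, 20, -22, 12, 8]
R5 ← R5 + (8)·R1: [0, -20, 26, -17, -2]
R3 ← R3 + (5/4)·R2: [0, 0, 6, -17/4, 5/2]
R4 ← R4 − (5/4)·R2: [0, 0, -2, -7/4, 11/2]
R5 ← R5 + (5/4)·R2: [0, 0, 6, -13/4, 1/2]
R4 ← R4 + (1/3)·R3: [0, 0, 0, -19/6, 19/3]
R5 ← R5 − R3: [0, 0, 0, 1, -2]
R5 ← R5 + (6/19)·R4: [0, 0, 0, 0, 0]
4 nonzero rows, so rank(B) = 4.
B has 5 columns; by rank–nullity, nullity = 5 − 4 = 1.

1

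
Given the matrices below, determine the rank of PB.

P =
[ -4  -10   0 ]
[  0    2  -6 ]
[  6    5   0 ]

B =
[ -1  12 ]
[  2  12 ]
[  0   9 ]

First compute PB:
[[-16, -168],
 [  4, -30],
 [  4, 132]]
Now row reduce the product.
R2 ← R2 + (1/4)·R1: [0, -72]
R3 ← R3 + (1/4)·R1: [0, 90]
R3 ← R3 + (5/4)·R2: [0, 0]
2 nonzero rows, so rank(PB) = 2.

2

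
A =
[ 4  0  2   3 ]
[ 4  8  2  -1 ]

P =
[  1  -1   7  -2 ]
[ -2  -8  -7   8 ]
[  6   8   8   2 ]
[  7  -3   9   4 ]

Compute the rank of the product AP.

First compute AP:
[[ 37,   3,  71,   8],
 [ -7, -49, -21,  56]]
Now row reduce the product.
R2 ← R2 + (7/37)·R1: [0, -1792/37, -280/37, 2128/37]
2 nonzero rows, so rank(AP) = 2.

2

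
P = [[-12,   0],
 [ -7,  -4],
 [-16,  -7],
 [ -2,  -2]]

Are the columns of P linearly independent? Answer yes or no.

yes

Row reduce P to echelon form.
R2 ← R2 − (7/12)·R1: [0, -4]
R3 ← R3 − (4/3)·R1: [0, -7]
R4 ← R4 − (1/6)·R1: [0, -2]
R3 ← R3 − (7/4)·R2: [0, 0]
R4 ← R4 − (1/2)·R2: [0, 0]
2 pivots among 2 columns.
Every column is a pivot column, so the columns are linearly independent.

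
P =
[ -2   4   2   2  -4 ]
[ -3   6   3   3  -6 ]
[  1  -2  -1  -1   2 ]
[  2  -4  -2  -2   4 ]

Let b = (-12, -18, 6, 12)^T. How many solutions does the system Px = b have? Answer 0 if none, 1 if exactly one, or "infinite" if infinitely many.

infinite

Row reduce the augmented matrix [P | b].
R2 ← R2 − (3/2)·R1: [0, 0, 0, 0, 0, 0]
R3 ← R3 + (1/2)·R1: [0, 0, 0, 0, 0, 0]
R4 ← R4 + R1: [0, 0, 0, 0, 0, 0]
The echelon form has 1 nonzero rows, and every pivot lies in the first 5 columns, so rank(P) = rank([P|b]) = 1.
The system is consistent.
rank = 1 < 5 unknowns, so there are infinitely many solutions.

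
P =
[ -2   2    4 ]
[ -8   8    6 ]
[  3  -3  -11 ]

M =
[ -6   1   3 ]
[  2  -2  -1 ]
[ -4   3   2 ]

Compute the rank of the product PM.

First compute PM:
[[  0,   6,   0],
 [ 40,  -6, -20],
 [ 20, -24, -10]]
Now row reduce the product.
Swap R1 ↔ R2
R3 ← R3 − (1/2)·R1: [0, -21, 0]
R3 ← R3 + (7/2)·R2: [0, 0, 0]
2 nonzero rows, so rank(PM) = 2.

2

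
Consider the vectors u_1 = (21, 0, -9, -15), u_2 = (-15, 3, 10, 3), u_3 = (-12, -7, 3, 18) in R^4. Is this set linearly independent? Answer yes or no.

Form the matrix with these vectors as rows and row reduce.
R2 ← R2 + (5/7)·R1: [0, 3, 25/7, -54/7]
R3 ← R3 + (4/7)·R1: [0, -7, -15/7, 66/7]
R3 ← R3 + (7/3)·R2: [0, 0, 130/21, -60/7]
3 nonzero rows, so the 3 vectors span a space of dimension 3.
Since 3 = 3, the vectors are linearly independent.

yes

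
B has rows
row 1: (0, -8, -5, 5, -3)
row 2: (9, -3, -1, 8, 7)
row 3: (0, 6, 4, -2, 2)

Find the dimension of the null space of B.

2

Row reduce to echelon form.
Swap R1 ↔ R2
R3 ← R3 + (3/4)·R2: [0, 0, 1/4, 7/4, -1/4]
3 nonzero rows, so rank(B) = 3.
B has 5 columns; by rank–nullity, nullity = 5 − 3 = 2.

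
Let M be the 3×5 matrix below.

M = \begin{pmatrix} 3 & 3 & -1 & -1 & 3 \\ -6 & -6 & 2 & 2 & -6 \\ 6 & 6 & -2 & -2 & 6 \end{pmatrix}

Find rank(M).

1

Row reduce to echelon form.
R2 ← R2 + (2)·R1: [0, 0, 0, 0, 0]
R3 ← R3 − (2)·R1: [0, 0, 0, 0, 0]
Echelon form has 1 nonzero row, so rank(M) = 1.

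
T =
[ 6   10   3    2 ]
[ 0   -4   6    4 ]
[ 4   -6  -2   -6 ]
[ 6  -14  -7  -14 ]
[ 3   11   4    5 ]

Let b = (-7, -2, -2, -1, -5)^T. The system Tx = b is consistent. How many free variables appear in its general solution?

Row reduce the augmented matrix [T | b].
R3 ← R3 − (2/3)·R1: [0, -38/3, -4, -22/3, 8/3]
R4 ← R4 − R1: [0, -24, -10, -16, 6]
R5 ← R5 − (1/2)·R1: [0, 6, 5/2, 4, -3/2]
R3 ← R3 − (19/6)·R2: [0, 0, -23, -20, 9]
R4 ← R4 − (6)·R2: [0, 0, -46, -40, 18]
R5 ← R5 + (3/2)·R2: [0, 0, 23/2, 10, -9/2]
R4 ← R4 − (2)·R3: [0, 0, 0, 0, 0]
R5 ← R5 + (1/2)·R3: [0, 0, 0, 0, 0]
The echelon form has 3 nonzero rows, and every pivot lies in the first 4 columns, so rank(T) = rank([T|b]) = 3.
The system is consistent.
Free variables = (unknowns) − (rank) = 4 − 3 = 1.

1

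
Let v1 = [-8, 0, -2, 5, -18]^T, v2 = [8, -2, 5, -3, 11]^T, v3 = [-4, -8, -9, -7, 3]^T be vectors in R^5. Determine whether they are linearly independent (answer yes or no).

yes

Form the matrix with these vectors as rows and row reduce.
R2 ← R2 + R1: [0, -2, 3, 2, -7]
R3 ← R3 − (1/2)·R1: [0, -8, -8, -19/2, 12]
R3 ← R3 − (4)·R2: [0, 0, -20, -35/2, 40]
3 nonzero rows, so the 3 vectors span a space of dimension 3.
Since 3 = 3, the vectors are linearly independent.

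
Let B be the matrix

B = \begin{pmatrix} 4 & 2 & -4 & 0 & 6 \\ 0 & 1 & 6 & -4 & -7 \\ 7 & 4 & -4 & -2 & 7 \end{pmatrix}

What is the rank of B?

2

Row reduce to echelon form.
R3 ← R3 − (7/4)·R1: [0, 1/2, 3, -2, -7/2]
R3 ← R3 − (1/2)·R2: [0, 0, 0, 0, 0]
Echelon form has 2 nonzero rows, so rank(B) = 2.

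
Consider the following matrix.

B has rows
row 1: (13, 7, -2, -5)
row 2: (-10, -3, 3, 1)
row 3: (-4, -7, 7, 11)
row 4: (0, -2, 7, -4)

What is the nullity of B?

0

Row reduce to echelon form.
R2 ← R2 + (10/13)·R1: [0, 31/13, 19/13, -37/13]
R3 ← R3 + (4/13)·R1: [0, -63/13, 83/13, 123/13]
R3 ← R3 + (63/31)·R2: [0, 0, 290/31, 114/31]
R4 ← R4 + (26/31)·R2: [0, 0, 255/31, -198/31]
R4 ← R4 − (51/58)·R3: [0, 0, 0, -279/29]
4 nonzero rows, so rank(B) = 4.
B has 4 columns; by rank–nullity, nullity = 4 − 4 = 0.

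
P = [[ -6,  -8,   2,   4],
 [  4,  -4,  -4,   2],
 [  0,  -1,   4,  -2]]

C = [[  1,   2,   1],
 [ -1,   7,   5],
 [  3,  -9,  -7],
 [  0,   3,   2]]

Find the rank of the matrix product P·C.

2

First compute PC:
[[  8, -74, -52],
 [ -4,  22,  16],
 [ 13, -49, -37]]
Now row reduce the product.
R2 ← R2 + (1/2)·R1: [0, -15, -10]
R3 ← R3 − (13/8)·R1: [0, 285/4, 95/2]
R3 ← R3 + (19/4)·R2: [0, 0, 0]
2 nonzero rows, so rank(PC) = 2.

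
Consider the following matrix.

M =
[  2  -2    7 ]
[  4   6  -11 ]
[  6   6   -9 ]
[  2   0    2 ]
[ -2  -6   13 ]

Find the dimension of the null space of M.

1

Row reduce to echelon form.
R2 ← R2 − (2)·R1: [0, 10, -25]
R3 ← R3 − (3)·R1: [0, 12, -30]
R4 ← R4 − R1: [0, 2, -5]
R5 ← R5 + R1: [0, -8, 20]
R3 ← R3 − (6/5)·R2: [0, 0, 0]
R4 ← R4 − (1/5)·R2: [0, 0, 0]
R5 ← R5 + (4/5)·R2: [0, 0, 0]
2 nonzero rows, so rank(M) = 2.
M has 3 columns; by rank–nullity, nullity = 3 − 2 = 1.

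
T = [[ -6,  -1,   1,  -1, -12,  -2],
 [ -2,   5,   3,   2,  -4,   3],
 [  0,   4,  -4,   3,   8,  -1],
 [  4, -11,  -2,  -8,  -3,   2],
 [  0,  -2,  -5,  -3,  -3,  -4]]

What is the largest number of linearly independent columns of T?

5

Row reduce to echelon form.
R2 ← R2 − (1/3)·R1: [0, 16/3, 8/3, 7/3, 0, 11/3]
R4 ← R4 + (2/3)·R1: [0, -35/3, -4/3, -26/3, -11, 2/3]
R3 ← R3 − (3/4)·R2: [0, 0, -6, 5/4, 8, -15/4]
R4 ← R4 + (35/16)·R2: [0, 0, 9/2, -57/16, -11, 139/16]
R5 ← R5 + (3/8)·R2: [0, 0, -4, -17/8, -3, -21/8]
R4 ← R4 + (3/4)·R3: [0, 0, 0, -21/8, -5, 47/8]
R5 ← R5 − (2/3)·R3: [0, 0, 0, -71/24, -25/3, -1/8]
R5 ← R5 − (71/63)·R4: [0, 0, 0, 0, -170/63, -425/63]
Echelon form has 5 nonzero rows, so rank(T) = 5.
The rank gives the maximum number of linearly independent columns: 5.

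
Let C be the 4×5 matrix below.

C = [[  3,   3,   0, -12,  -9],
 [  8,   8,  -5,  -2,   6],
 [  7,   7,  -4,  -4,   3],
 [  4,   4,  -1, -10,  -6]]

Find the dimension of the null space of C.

Row reduce to echelon form.
R2 ← R2 − (8/3)·R1: [0, 0, -5, 30, 30]
R3 ← R3 − (7/3)·R1: [0, 0, -4, 24, 24]
R4 ← R4 − (4/3)·R1: [0, 0, -1, 6, 6]
R3 ← R3 − (4/5)·R2: [0, 0, 0, 0, 0]
R4 ← R4 − (1/5)·R2: [0, 0, 0, 0, 0]
2 nonzero rows, so rank(C) = 2.
C has 5 columns; by rank–nullity, nullity = 5 − 2 = 3.

3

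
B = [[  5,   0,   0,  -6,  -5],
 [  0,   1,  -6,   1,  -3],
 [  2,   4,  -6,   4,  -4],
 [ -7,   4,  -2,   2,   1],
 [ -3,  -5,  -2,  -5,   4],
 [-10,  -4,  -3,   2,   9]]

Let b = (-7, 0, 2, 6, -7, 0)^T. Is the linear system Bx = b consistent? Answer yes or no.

no

Row reduce the augmented matrix [B | b].
R3 ← R3 − (2/5)·R1: [0, 4, -6, 32/5, -2, 24/5]
R4 ← R4 + (7/5)·R1: [0, 4, -2, -32/5, -6, -19/5]
R5 ← R5 + (3/5)·R1: [0, -5, -2, -43/5, 1, -56/5]
R6 ← R6 + (2)·R1: [0, -4, -3, -10, -1, -14]
R3 ← R3 − (4)·R2: [0, 0, 18, 12/5, 10, 24/5]
R4 ← R4 − (4)·R2: [0, 0, 22, -52/5, 6, -19/5]
R5 ← R5 + (5)·R2: [0, 0, -32, -18/5, -14, -56/5]
R6 ← R6 + (4)·R2: [0, 0, -27, -6, -13, -14]
R4 ← R4 − (11/9)·R3: [0, 0, 0, -40/3, -56/9, -29/3]
R5 ← R5 + (16/9)·R3: [0, 0, 0, 2/3, 34/9, -8/3]
R6 ← R6 + (3/2)·R3: [0, 0, 0, -12/5, 2, -34/5]
R5 ← R5 + (1/20)·R4: [0, 0, 0, 0, 52/15, -63/20]
R6 ← R6 − (9/50)·R4: [0, 0, 0, 0, 78/25, -253/50]
R6 ← R6 − (9/10)·R5: [0, 0, 0, 0, 0, -89/40]
The echelon form has 6 nonzero rows; the last pivot sits in the augmented column, so rank(B) = 5 but rank([B|b]) = 6.
Since the ranks differ, the system is inconsistent.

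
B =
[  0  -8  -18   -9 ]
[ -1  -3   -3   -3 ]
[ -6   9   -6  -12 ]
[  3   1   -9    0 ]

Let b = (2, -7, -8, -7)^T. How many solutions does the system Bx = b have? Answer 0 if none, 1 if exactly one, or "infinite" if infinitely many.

0

Row reduce the augmented matrix [B | b].
Swap R1 ↔ R2
R3 ← R3 − (6)·R1: [0, 27, 12, 6, 34]
R4 ← R4 + (3)·R1: [0, -8, -18, -9, -28]
R3 ← R3 + (27/8)·R2: [0, 0, -195/4, -195/8, 163/4]
R4 ← R4 − R2: [0, 0, 0, 0, -30]
The echelon form has 4 nonzero rows; the last pivot sits in the augmented column, so rank(B) = 3 but rank([B|b]) = 4.
Since the ranks differ, the system is inconsistent.
It has no solutions.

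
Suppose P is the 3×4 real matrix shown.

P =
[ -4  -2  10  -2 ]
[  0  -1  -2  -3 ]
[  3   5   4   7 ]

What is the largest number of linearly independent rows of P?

Row reduce to echelon form.
R3 ← R3 + (3/4)·R1: [0, 7/2, 23/2, 11/2]
R3 ← R3 + (7/2)·R2: [0, 0, 9/2, -5]
Echelon form has 3 nonzero rows, so rank(P) = 3.
The rank gives the maximum number of linearly independent rows: 3.

3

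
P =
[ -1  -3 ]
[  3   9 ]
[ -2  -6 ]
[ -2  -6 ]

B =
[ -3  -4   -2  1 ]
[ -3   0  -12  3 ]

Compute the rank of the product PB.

First compute PB:
[[ 12,   4,  38, -10],
 [-36, -12, -114,  30],
 [ 24,   8,  76, -20],
 [ 24,   8,  76, -20]]
Now row reduce the product.
R2 ← R2 + (3)·R1: [0, 0, 0, 0]
R3 ← R3 − (2)·R1: [0, 0, 0, 0]
R4 ← R4 − (2)·R1: [0, 0, 0, 0]
1 nonzero row, so rank(PB) = 1.

1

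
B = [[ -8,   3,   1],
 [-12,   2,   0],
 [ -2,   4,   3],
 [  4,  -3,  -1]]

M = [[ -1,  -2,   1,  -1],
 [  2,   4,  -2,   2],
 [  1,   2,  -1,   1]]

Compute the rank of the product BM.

First compute BM:
[[ 15,  30, -15,  15],
 [ 16,  32, -16,  16],
 [ 13,  26, -13,  13],
 [-11, -22,  11, -11]]
Now row reduce the product.
R2 ← R2 − (16/15)·R1: [0, 0, 0, 0]
R3 ← R3 − (13/15)·R1: [0, 0, 0, 0]
R4 ← R4 + (11/15)·R1: [0, 0, 0, 0]
1 nonzero row, so rank(BM) = 1.

1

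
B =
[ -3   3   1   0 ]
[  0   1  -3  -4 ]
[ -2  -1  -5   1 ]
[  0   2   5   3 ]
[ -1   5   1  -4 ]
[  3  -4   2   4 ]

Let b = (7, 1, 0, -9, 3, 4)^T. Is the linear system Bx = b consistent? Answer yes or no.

no

Row reduce the augmented matrix [B | b].
R3 ← R3 − (2/3)·R1: [0, -3, -17/3, 1, -14/3]
R5 ← R5 − (1/3)·R1: [0, 4, 2/3, -4, 2/3]
R6 ← R6 + R1: [0, -1, 3, 4, 11]
R3 ← R3 + (3)·R2: [0, 0, -44/3, -11, -5/3]
R4 ← R4 − (2)·R2: [0, 0, 11, 11, -11]
R5 ← R5 − (4)·R2: [0, 0, 38/3, 12, -10/3]
R6 ← R6 + R2: [0, 0, 0, 0, 12]
R4 ← R4 + (3/4)·R3: [0, 0, 0, 11/4, -49/4]
R5 ← R5 + (19/22)·R3: [0, 0, 0, 5/2, -105/22]
R5 ← R5 − (10/11)·R4: [0, 0, 0, 0, 70/11]
R6 ← R6 − (66/35)·R5: [0, 0, 0, 0, 0]
The echelon form has 5 nonzero rows; the last pivot sits in the augmented column, so rank(B) = 4 but rank([B|b]) = 5.
Since the ranks differ, the system is inconsistent.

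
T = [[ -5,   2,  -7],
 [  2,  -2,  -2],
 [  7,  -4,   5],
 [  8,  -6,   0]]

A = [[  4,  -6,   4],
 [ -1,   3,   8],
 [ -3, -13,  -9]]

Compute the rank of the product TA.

First compute TA:
[[ -1, 127,  59],
 [ 16,   8,  10],
 [ 17, -119, -49],
 [ 38, -66, -16]]
Now row reduce the product.
R2 ← R2 + (16)·R1: [0, 2040, 954]
R3 ← R3 + (17)·R1: [0, 2040, 954]
R4 ← R4 + (38)·R1: [0, 4760, 2226]
R3 ← R3 − R2: [0, 0, 0]
R4 ← R4 − (7/3)·R2: [0, 0, 0]
2 nonzero rows, so rank(TA) = 2.

2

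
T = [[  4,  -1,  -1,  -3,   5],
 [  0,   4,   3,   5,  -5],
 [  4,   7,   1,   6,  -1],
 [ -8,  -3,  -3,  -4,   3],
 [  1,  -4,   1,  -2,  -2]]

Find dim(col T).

4

Row reduce to echelon form.
R3 ← R3 − R1: [0, 8, 2, 9, -6]
R4 ← R4 + (2)·R1: [0, -5, -5, -10, 13]
R5 ← R5 − (1/4)·R1: [0, -15/4, 5/4, -5/4, -13/4]
R3 ← R3 − (2)·R2: [0, 0, -4, -1, 4]
R4 ← R4 + (5/4)·R2: [0, 0, -5/4, -15/4, 27/4]
R5 ← R5 + (15/16)·R2: [0, 0, 65/16, 55/16, -127/16]
R4 ← R4 − (5/16)·R3: [0, 0, 0, -55/16, 11/2]
R5 ← R5 + (65/64)·R3: [0, 0, 0, 155/64, -31/8]
R5 ← R5 + (31/44)·R4: [0, 0, 0, 0, 0]
Echelon form has 4 nonzero rows, so rank(T) = 4.
The column space has dimension equal to the rank: 4.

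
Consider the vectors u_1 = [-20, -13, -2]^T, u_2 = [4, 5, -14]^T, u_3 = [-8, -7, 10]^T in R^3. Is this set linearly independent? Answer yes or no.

no

Form the matrix with these vectors as rows and row reduce.
R2 ← R2 + (1/5)·R1: [0, 12/5, -72/5]
R3 ← R3 − (2/5)·R1: [0, -9/5, 54/5]
R3 ← R3 + (3/4)·R2: [0, 0, 0]
2 nonzero rows, so the 3 vectors span a space of dimension 2.
Since 2 < 3, the vectors are linearly dependent.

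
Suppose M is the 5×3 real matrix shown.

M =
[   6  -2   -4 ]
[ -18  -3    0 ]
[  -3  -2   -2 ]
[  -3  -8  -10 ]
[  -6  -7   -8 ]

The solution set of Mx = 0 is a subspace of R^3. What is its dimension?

1

Row reduce to echelon form.
R2 ← R2 + (3)·R1: [0, -9, -12]
R3 ← R3 + (1/2)·R1: [0, -3, -4]
R4 ← R4 + (1/2)·R1: [0, -9, -12]
R5 ← R5 + R1: [0, -9, -12]
R3 ← R3 − (1/3)·R2: [0, 0, 0]
R4 ← R4 − R2: [0, 0, 0]
R5 ← R5 − R2: [0, 0, 0]
2 nonzero rows, so rank(M) = 2.
M has 3 columns; by rank–nullity, nullity = 3 − 2 = 1.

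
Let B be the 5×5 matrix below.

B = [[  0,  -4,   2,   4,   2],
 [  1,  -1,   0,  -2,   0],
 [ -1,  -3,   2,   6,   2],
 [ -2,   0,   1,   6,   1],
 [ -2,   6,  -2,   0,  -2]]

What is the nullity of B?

3

Row reduce to echelon form.
Swap R1 ↔ R2
R3 ← R3 + R1: [0, -4, 2, 4, 2]
R4 ← R4 + (2)·R1: [0, -2, 1, 2, 1]
R5 ← R5 + (2)·R1: [0, 4, -2, -4, -2]
R3 ← R3 − R2: [0, 0, 0, 0, 0]
R4 ← R4 − (1/2)·R2: [0, 0, 0, 0, 0]
R5 ← R5 + R2: [0, 0, 0, 0, 0]
2 nonzero rows, so rank(B) = 2.
B has 5 columns; by rank–nullity, nullity = 5 − 2 = 3.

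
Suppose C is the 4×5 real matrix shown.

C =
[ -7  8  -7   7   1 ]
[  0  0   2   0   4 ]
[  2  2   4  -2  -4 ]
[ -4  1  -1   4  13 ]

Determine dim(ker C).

2

Row reduce to echelon form.
R3 ← R3 + (2/7)·R1: [0, 30/7, 2, 0, -26/7]
R4 ← R4 − (4/7)·R1: [0, -25/7, 3, 0, 87/7]
Swap R2 ↔ R3
R4 ← R4 + (5/6)·R2: [0, 0, 14/3, 0, 28/3]
R4 ← R4 − (7/3)·R3: [0, 0, 0, 0, 0]
3 nonzero rows, so rank(C) = 3.
C has 5 columns; by rank–nullity, nullity = 5 − 3 = 2.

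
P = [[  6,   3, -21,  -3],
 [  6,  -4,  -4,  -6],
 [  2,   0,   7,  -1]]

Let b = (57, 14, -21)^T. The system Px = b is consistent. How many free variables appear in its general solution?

Row reduce the augmented matrix [P | b].
R2 ← R2 − R1: [0, -7, 17, -3, -43]
R3 ← R3 − (1/3)·R1: [0, -1, 14, 0, -40]
R3 ← R3 − (1/7)·R2: [0, 0, 81/7, 3/7, -237/7]
The echelon form has 3 nonzero rows, and every pivot lies in the first 4 columns, so rank(P) = rank([P|b]) = 3.
The system is consistent.
Free variables = (unknowns) − (rank) = 4 − 3 = 1.

1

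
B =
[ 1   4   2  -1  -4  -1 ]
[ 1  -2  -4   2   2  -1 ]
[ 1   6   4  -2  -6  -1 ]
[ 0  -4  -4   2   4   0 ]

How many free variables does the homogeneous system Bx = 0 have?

Row reduce to echelon form.
R2 ← R2 − R1: [0, -6, -6, 3, 6, 0]
R3 ← R3 − R1: [0, 2, 2, -1, -2, 0]
R3 ← R3 + (1/3)·R2: [0, 0, 0, 0, 0, 0]
R4 ← R4 − (2/3)·R2: [0, 0, 0, 0, 0, 0]
2 nonzero rows, so rank(B) = 2.
B has 6 columns; by rank–nullity, nullity = 6 − 2 = 4.

4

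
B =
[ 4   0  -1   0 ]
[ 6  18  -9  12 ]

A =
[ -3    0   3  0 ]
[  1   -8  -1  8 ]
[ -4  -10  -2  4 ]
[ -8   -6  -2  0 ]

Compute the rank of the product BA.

First compute BA:
[[ -8,  10,  14,  -4],
 [-60, -126,  -6, 108]]
Now row reduce the product.
R2 ← R2 − (15/2)·R1: [0, -201, -111, 138]
2 nonzero rows, so rank(BA) = 2.

2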